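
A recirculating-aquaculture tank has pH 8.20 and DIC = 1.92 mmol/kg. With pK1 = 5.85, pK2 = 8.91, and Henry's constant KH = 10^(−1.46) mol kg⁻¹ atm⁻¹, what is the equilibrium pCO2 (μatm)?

pCO2 = 206 μatm

α₀ = 1 / (1 + K1/[H⁺] + K1K2/[H⁺]²) = 1 / (1 + 10^+2.35 + 10^+1.64)
   = 1 / (1 + 223.87 + 43.652) = 1/268.52 = 0.003724
[CO2*] = α₀ × DIC = 0.003724 × 1.92 = 0.007150 mmol/kg = 7.150 μmol/kg
pCO2 = [CO2*]/KH = 7.150×10^-6 / 3.467×10^-2 = 206 μatm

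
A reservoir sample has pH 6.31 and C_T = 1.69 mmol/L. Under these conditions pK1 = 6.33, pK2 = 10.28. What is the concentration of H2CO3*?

[CO2*] = 0.864 mmol/L

α₀ = 1 / (1 + K1/[H⁺] + K1K2/[H⁺]²) = 1 / (1 + 10^-0.02 + 10^-3.99)
   = 1 / (1 + 0.95499 + 0.00010233) = 1/1.9551 = 0.5115
[CO2*] = α₀ × DIC = 0.5115 × 1.69 = 0.864 mmol/L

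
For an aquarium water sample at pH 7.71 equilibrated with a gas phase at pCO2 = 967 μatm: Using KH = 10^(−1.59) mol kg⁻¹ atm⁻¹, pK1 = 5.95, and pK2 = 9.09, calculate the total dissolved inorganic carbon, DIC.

[CO2*] = KH · pCO2 = 10^(−1.59) × 967×10^-6 = 2.486×10^-5 mol/kg
α₀ = 1/(1 + K1/[H⁺] + K1K2/[H⁺]²) = 1/(1 + 10^+1.76 + 10^+0.38) = 0.01641
DIC = [CO2*]/α₀ = 2.486×10^-5 / 0.01641 = 1.51 mmol/kg

DIC = 1.51 mmol/kg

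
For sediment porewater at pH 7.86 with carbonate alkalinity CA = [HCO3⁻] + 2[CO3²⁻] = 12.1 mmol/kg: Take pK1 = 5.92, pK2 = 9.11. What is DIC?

CA = [HCO3⁻] + 2[CO3²⁻] = (α₁ + 2α₂)·DIC
At pH 7.86: [H⁺]/K1 = 10^-1.94 = 0.011482, K2/[H⁺] = 10^-1.25 = 0.056234
α₁ = 1/(1 + 0.011482 + 0.056234) = 1/1.0677 = 0.9366; α₂ = α₁·K2/[H⁺] = 0.05267
α₁ + 2α₂ = 1.0419
DIC = CA / (α₁ + 2α₂) = 12.1 / 1.0419 = 11.6 mmol/kg

DIC = 11.6 mmol/kg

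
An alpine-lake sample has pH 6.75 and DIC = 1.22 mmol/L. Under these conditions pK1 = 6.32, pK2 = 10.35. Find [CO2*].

[CO2*] = 0.330 mmol/L

α₀ = 1 / (1 + K1/[H⁺] + K1K2/[H⁺]²) = 1 / (1 + 10^+0.43 + 10^-3.17)
   = 1 / (1 + 2.6915 + 0.00067608) = 1/3.6922 = 0.2708
[CO2*] = α₀ × DIC = 0.2708 × 1.22 = 0.330 mmol/L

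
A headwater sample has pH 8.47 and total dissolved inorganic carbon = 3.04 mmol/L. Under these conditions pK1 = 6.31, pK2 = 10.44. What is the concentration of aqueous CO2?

[CO2*] = 0.0207 mmol/L

α₀ = 1 / (1 + K1/[H⁺] + K1K2/[H⁺]²) = 1 / (1 + 10^+2.16 + 10^+0.19)
   = 1 / (1 + 144.54 + 1.5488) = 1/147.09 = 0.006798
[CO2*] = α₀ × DIC = 0.006798 × 3.04 = 0.0207 mmol/L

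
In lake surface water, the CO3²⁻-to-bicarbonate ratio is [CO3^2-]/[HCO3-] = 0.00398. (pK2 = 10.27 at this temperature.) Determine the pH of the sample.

pH = 7.87

From K2 = [H⁺][CO3^2-]/[HCO3-]:  pH = pK2 + log₁₀([CO3^2-]/[HCO3-])
log₁₀(0.00398) = -2.400
pH = 10.27 + (-2.400) = 7.87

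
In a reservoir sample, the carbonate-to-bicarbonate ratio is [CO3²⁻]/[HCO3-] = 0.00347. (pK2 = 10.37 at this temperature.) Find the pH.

From K2 = [H⁺][CO3²⁻]/[HCO3-]:  pH = pK2 + log₁₀([CO3²⁻]/[HCO3-])
log₁₀(0.00347) = -2.460
pH = 10.37 + (-2.460) = 7.91

pH = 7.91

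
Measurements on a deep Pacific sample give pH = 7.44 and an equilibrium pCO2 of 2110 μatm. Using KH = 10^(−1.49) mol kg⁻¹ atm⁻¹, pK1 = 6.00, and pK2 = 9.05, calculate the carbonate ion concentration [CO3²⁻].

[CO2*] = KH · pCO2 = 10^(−1.49) × 2110×10^-6 = 6.828×10^-5 mol/kg
α₀ = 1/(1 + K1/[H⁺] + K1K2/[H⁺]²) = 1/(1 + 10^+1.44 + 10^-0.17) = 0.03423
DIC = [CO2*]/α₀ = 6.828×10^-5 / 0.03423 = 1.995 mmol/kg
[CO3²⁻] = α₂·DIC; α₂ = 0.02314, so [CO3²⁻] = 0.02314 × 1.995 = 0.0462 mmol/kg

[CO3²⁻] = 0.0462 mmol/kg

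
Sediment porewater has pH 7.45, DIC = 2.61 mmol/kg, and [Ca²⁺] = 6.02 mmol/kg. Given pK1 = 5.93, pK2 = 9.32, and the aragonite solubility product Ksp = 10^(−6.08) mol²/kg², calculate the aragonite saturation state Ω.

Ω = 0.244

α₂ = 1 / (1 + [H⁺]/K2 + [H⁺]²/(K1K2)) = 1 / (1 + 10^+1.87 + 10^+0.35)
   = 1 / (1 + 74.131 + 2.2387) = 1/77.370 = 0.01292
[CO3²⁻] = α₂ × DIC = 0.01292 × 2.61 = 0.03373 mmol/kg
Ksp = 10^(−6.08) = 8.318×10^-7
Ω = [Ca²⁺][CO3²⁻]/Ksp = (6.02×10^-3)(3.373×10^-5) / 8.318×10^-7 = 0.244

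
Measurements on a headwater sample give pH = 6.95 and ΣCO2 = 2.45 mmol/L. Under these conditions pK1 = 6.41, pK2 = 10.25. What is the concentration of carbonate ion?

α₂ = 1 / (1 + [H⁺]/K2 + [H⁺]²/(K1K2)) = 1 / (1 + 10^+3.30 + 10^+2.76)
   = 1 / (1 + 1995.3 + 575.44) = 1/2571.7 = 0.0003888
[CO3²⁻] = α₂ × DIC = 0.0003888 × 2.45 = 0.000953 mmol/L = 0.953 μmol/L

[CO3²⁻] = 0.953 μmol/L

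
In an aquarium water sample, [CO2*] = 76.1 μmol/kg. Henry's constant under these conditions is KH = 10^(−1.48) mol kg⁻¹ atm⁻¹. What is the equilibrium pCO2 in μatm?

pCO2 = 2300 μatm

KH = 10^(−1.48) = 3.311×10^-2 mol kg⁻¹ atm⁻¹
pCO2 = [CO2*]/KH = 76.1×10^-6 / 3.311×10^-2 = 2.30×10^-3 atm = 2300 μatm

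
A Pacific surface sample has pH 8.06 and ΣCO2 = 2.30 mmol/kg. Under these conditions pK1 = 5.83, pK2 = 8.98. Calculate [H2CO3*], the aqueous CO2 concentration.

[CO2*] = 12.0 μmol/kg

α₀ = 1 / (1 + K1/[H⁺] + K1K2/[H⁺]²) = 1 / (1 + 10^+2.23 + 10^+1.31)
   = 1 / (1 + 169.82 + 20.417) = 1/191.24 = 0.005229
[CO2*] = α₀ × DIC = 0.005229 × 2.30 = 0.0120 mmol/kg = 12.0 μmol/kg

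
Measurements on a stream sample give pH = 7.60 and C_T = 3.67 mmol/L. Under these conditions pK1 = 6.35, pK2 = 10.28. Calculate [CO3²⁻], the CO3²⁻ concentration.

α₂ = 1 / (1 + [H⁺]/K2 + [H⁺]²/(K1K2)) = 1 / (1 + 10^+2.68 + 10^+1.43)
   = 1 / (1 + 478.63 + 26.915) = 1/506.55 = 0.001974
[CO3²⁻] = α₂ × DIC = 0.001974 × 3.67 = 0.00725 mmol/L = 7.25 μmol/L

[CO3²⁻] = 7.25 μmol/L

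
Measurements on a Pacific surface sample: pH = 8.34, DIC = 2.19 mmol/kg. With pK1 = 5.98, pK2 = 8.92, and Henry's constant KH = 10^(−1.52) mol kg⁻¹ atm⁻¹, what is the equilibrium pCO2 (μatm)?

pCO2 = 250 μatm

α₀ = 1 / (1 + K1/[H⁺] + K1K2/[H⁺]²) = 1 / (1 + 10^+2.36 + 10^+1.78)
   = 1 / (1 + 229.09 + 60.256) = 1/290.34 = 0.003444
[CO2*] = α₀ × DIC = 0.003444 × 2.19 = 0.007543 mmol/kg = 7.543 μmol/kg
pCO2 = [CO2*]/KH = 7.543×10^-6 / 3.020×10^-2 = 250 μatm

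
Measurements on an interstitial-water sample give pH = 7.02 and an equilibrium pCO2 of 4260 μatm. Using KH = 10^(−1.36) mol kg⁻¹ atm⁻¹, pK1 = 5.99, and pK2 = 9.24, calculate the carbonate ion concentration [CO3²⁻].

[CO2*] = KH · pCO2 = 10^(−1.36) × 4260×10^-6 = 1.860×10^-4 mol/kg
α₀ = 1/(1 + K1/[H⁺] + K1K2/[H⁺]²) = 1/(1 + 10^+1.03 + 10^-1.19) = 0.08489
DIC = [CO2*]/α₀ = 1.860×10^-4 / 0.08489 = 2.191 mmol/kg
[CO3²⁻] = α₂·DIC; α₂ = 0.005481, so [CO3²⁻] = 0.005481 × 2.191 = 0.0120 mmol/kg = 12.0 μmol/kg

[CO3²⁻] = 12.0 μmol/kg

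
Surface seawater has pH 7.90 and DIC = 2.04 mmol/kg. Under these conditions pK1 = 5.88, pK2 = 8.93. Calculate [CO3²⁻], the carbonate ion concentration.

α₂ = 1 / (1 + [H⁺]/K2 + [H⁺]²/(K1K2)) = 1 / (1 + 10^+1.03 + 10^-0.99)
   = 1 / (1 + 10.715 + 0.10233) = 1/11.818 = 0.08462
[CO3²⁻] = α₂ × DIC = 0.08462 × 2.04 = 0.173 mmol/kg

[CO3²⁻] = 0.173 mmol/kg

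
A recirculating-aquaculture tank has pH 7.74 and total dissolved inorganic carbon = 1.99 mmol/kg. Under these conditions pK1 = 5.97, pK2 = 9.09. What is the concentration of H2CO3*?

[CO2*] = 0.0318 mmol/kg

α₀ = 1 / (1 + K1/[H⁺] + K1K2/[H⁺]²) = 1 / (1 + 10^+1.77 + 10^+0.42)
   = 1 / (1 + 58.884 + 2.6303) = 1/62.515 = 0.01600
[CO2*] = α₀ × DIC = 0.01600 × 1.99 = 0.0318 mmol/kg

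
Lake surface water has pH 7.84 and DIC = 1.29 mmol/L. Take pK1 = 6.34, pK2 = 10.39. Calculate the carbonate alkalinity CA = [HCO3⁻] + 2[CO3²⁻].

CA = 1.25 mmol/L

CA = [HCO3⁻] + 2[CO3²⁻] = (α₁ + 2α₂)·DIC
At pH 7.84: [H⁺]/K1 = 10^-1.50 = 0.031623, K2/[H⁺] = 10^-2.55 = 0.0028184
α₁ = 1/(1 + 0.031623 + 0.0028184) = 1/1.0344 = 0.9667; α₂ = α₁·K2/[H⁺] = 0.002725
α₁ + 2α₂ = 0.9722
CA = 0.9722 × 1.29 = 1.25 mmol/L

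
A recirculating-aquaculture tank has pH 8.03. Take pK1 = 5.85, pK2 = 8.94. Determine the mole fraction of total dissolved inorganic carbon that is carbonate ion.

α₂ = 0.109

α₂ = 1 / (1 + [H⁺]/K2 + [H⁺]²/(K1K2)) = 1 / (1 + 10^+0.91 + 10^-1.27)
   = 1 / (1 + 8.1283 + 0.053703) = 1/9.1820 = 0.1089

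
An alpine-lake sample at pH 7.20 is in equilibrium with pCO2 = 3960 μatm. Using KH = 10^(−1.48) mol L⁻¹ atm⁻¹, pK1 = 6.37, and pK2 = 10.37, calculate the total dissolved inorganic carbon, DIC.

[CO2*] = KH · pCO2 = 10^(−1.48) × 3960×10^-6 = 1.311×10^-4 mol/L
α₀ = 1/(1 + K1/[H⁺] + K1K2/[H⁺]²) = 1/(1 + 10^+0.83 + 10^-2.34) = 0.1288
DIC = [CO2*]/α₀ = 1.311×10^-4 / 0.1288 = 1.02 mmol/L

DIC = 1.02 mmol/L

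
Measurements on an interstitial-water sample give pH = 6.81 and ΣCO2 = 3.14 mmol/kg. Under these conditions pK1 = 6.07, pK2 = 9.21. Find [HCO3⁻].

α₁ = 1 / (1 + [H⁺]/K1 + K2/[H⁺]) = 1 / (1 + 10^-0.74 + 10^-2.40)
   = 1 / (1 + 0.18197 + 0.0039811) = 1/1.1860 = 0.8432
[HCO3⁻] = α₁ × DIC = 0.8432 × 3.14 = 2.65 mmol/kg

[HCO3⁻] = 2.65 mmol/kg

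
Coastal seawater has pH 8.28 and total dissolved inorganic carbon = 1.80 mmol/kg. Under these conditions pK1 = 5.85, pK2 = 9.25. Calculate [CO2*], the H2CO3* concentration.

[CO2*] = 6.02 μmol/kg

α₀ = 1 / (1 + K1/[H⁺] + K1K2/[H⁺]²) = 1 / (1 + 10^+2.43 + 10^+1.46)
   = 1 / (1 + 269.15 + 28.840) = 1/298.99 = 0.003345
[CO2*] = α₀ × DIC = 0.003345 × 1.80 = 0.00602 mmol/kg = 6.02 μmol/kg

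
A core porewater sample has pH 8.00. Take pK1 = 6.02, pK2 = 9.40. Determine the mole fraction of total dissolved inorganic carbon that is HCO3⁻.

α₁ = 0.952

α₁ = 1 / (1 + [H⁺]/K1 + K2/[H⁺]) = 1 / (1 + 10^-1.98 + 10^-1.40)
   = 1 / (1 + 0.010471 + 0.039811) = 1/1.0503 = 0.9521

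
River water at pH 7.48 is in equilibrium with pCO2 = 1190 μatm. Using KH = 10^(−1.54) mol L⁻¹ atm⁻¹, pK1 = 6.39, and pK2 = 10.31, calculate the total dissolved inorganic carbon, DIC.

[CO2*] = KH · pCO2 = 10^(−1.54) × 1190×10^-6 = 3.432×10^-5 mol/L
α₀ = 1/(1 + K1/[H⁺] + K1K2/[H⁺]²) = 1/(1 + 10^+1.09 + 10^-1.74) = 0.07507
DIC = [CO2*]/α₀ = 3.432×10^-5 / 0.07507 = 0.457 mmol/L

DIC = 0.457 mmol/L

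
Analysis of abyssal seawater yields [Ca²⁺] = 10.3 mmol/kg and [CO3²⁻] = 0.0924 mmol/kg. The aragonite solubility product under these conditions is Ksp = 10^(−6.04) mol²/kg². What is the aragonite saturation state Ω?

Ksp = 10^(−6.04) = 9.120×10^-7
Ω = [Ca²⁺][CO3²⁻]/Ksp = (10.3×10^-3)(0.0924×10^-3) / 9.120×10^-7 = 1.04

Ω = 1.04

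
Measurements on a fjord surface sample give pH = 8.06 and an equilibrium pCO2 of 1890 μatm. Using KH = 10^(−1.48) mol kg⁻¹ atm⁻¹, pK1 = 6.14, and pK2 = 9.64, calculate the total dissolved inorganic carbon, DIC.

DIC = 5.40 mmol/kg

[CO2*] = KH · pCO2 = 10^(−1.48) × 1890×10^-6 = 6.258×10^-5 mol/kg
α₀ = 1/(1 + K1/[H⁺] + K1K2/[H⁺]²) = 1/(1 + 10^+1.92 + 10^+0.34) = 0.01158
DIC = [CO2*]/α₀ = 6.258×10^-5 / 0.01158 = 5.40 mmol/kg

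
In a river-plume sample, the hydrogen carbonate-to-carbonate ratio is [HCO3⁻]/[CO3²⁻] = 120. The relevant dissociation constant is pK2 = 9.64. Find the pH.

pH = 7.56

From K2 = [H⁺][CO3²⁻]/[HCO3⁻]:  pH = pK2 − log₁₀([HCO3⁻]/[CO3²⁻])
log₁₀(120) = +2.079
pH = 9.64 − (+2.079) = 7.56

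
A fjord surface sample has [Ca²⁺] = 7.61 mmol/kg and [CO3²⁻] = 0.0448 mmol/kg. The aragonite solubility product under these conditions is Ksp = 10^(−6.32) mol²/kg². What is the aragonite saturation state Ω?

Ksp = 10^(−6.32) = 4.786×10^-7
Ω = [Ca²⁺][CO3²⁻]/Ksp = (7.61×10^-3)(0.0448×10^-3) / 4.786×10^-7 = 0.712

Ω = 0.712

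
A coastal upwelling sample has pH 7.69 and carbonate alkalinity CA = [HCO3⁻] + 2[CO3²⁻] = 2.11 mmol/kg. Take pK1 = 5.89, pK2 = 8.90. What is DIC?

DIC = 2.02 mmol/kg

CA = [HCO3⁻] + 2[CO3²⁻] = (α₁ + 2α₂)·DIC
At pH 7.69: [H⁺]/K1 = 10^-1.80 = 0.015849, K2/[H⁺] = 10^-1.21 = 0.061660
α₁ = 1/(1 + 0.015849 + 0.061660) = 1/1.0775 = 0.9281; α₂ = α₁·K2/[H⁺] = 0.05722
α₁ + 2α₂ = 1.0425
DIC = CA / (α₁ + 2α₂) = 2.11 / 1.0425 = 2.02 mmol/kg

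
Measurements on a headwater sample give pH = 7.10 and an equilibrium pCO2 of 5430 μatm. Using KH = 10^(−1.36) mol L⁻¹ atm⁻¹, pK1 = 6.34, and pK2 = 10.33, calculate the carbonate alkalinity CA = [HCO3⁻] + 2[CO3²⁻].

CA = 1.37 mmol/L

[CO2*] = KH · pCO2 = 10^(−1.36) × 5430×10^-6 = 2.370×10^-4 mol/L
α₀ = 1/(1 + K1/[H⁺] + K1K2/[H⁺]²) = 1/(1 + 10^+0.76 + 10^-2.47) = 0.1480
DIC = [CO2*]/α₀ = 2.370×10^-4 / 0.1480 = 1.602 mmol/L
CA = (α₁ + 2α₂)·DIC = (0.8515 + 2×0.0005014) × 1.602 = 1.37 mmol/L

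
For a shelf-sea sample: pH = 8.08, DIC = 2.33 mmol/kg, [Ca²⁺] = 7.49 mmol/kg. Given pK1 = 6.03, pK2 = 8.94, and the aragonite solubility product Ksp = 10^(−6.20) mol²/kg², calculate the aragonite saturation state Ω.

Ω = 3.33

α₂ = 1 / (1 + [H⁺]/K2 + [H⁺]²/(K1K2)) = 1 / (1 + 10^+0.86 + 10^-1.19)
   = 1 / (1 + 7.2444 + 0.064565) = 1/8.3089 = 0.1204
[CO3²⁻] = α₂ × DIC = 0.1204 × 2.33 = 0.2804 mmol/kg
Ksp = 10^(−6.20) = 6.310×10^-7
Ω = [Ca²⁺][CO3²⁻]/Ksp = (7.49×10^-3)(2.804×10^-4) / 6.310×10^-7 = 3.33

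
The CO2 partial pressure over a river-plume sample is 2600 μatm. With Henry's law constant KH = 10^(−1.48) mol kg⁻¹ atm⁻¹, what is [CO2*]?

[CO2*] = 86.1 μmol/kg

KH = 10^(−1.48) = 3.311×10^-2 mol kg⁻¹ atm⁻¹
[CO2*] = KH · pCO2 = 3.311×10^-2 × 2600×10^-6 atm = 8.61×10^-5 mol/kg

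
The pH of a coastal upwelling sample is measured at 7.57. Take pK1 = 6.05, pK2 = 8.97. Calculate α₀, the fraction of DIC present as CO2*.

α₀ = 1 / (1 + K1/[H⁺] + K1K2/[H⁺]²) = 1 / (1 + 10^+1.52 + 10^+0.12)
   = 1 / (1 + 33.113 + 1.3183) = 1/35.431 = 0.02822

α₀ = 0.0282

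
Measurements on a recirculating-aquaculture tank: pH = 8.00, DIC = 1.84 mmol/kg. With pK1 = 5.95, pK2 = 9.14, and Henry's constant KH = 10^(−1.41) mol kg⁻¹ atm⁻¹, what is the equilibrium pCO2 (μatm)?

α₀ = 1 / (1 + K1/[H⁺] + K1K2/[H⁺]²) = 1 / (1 + 10^+2.05 + 10^+0.91)
   = 1 / (1 + 112.20 + 8.1283) = 1/121.33 = 0.008242
[CO2*] = α₀ × DIC = 0.008242 × 1.84 = 0.01517 mmol/kg = 15.17 μmol/kg
pCO2 = [CO2*]/KH = 1.517×10^-5 / 3.890×10^-2 = 390 μatm

pCO2 = 390 μatm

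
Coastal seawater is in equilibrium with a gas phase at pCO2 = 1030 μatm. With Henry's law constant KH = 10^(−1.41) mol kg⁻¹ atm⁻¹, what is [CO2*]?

KH = 10^(−1.41) = 3.890×10^-2 mol kg⁻¹ atm⁻¹
[CO2*] = KH · pCO2 = 3.890×10^-2 × 1030×10^-6 atm = 4.01×10^-5 mol/kg

[CO2*] = 40.1 μmol/kg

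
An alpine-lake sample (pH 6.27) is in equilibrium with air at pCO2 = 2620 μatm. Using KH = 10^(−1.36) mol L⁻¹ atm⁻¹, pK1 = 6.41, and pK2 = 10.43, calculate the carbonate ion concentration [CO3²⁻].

[CO3²⁻] = 0.00573 μmol/L

[CO2*] = KH · pCO2 = 10^(−1.36) × 2620×10^-6 = 1.144×10^-4 mol/L
α₀ = 1/(1 + K1/[H⁺] + K1K2/[H⁺]²) = 1/(1 + 10^-0.14 + 10^-4.30) = 0.5799
DIC = [CO2*]/α₀ = 1.144×10^-4 / 0.5799 = 0.1972 mmol/L
[CO3²⁻] = α₂·DIC; α₂ = 2.906×10^-5, so [CO3²⁻] = 2.906×10^-5 × 0.1972 = 5.73×10^-6 mmol/L = 0.00573 μmol/L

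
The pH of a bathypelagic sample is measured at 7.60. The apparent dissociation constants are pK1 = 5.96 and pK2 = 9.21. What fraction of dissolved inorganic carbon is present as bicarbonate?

α₁ = 1 / (1 + [H⁺]/K1 + K2/[H⁺]) = 1 / (1 + 10^-1.64 + 10^-1.61)
   = 1 / (1 + 0.022909 + 0.024547) = 1/1.0475 = 0.9547

α₁ = 0.955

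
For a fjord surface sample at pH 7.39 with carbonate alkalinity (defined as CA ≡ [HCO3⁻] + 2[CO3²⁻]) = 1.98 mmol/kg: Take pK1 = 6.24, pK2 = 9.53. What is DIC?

DIC = 2.10 mmol/kg

CA = [HCO3⁻] + 2[CO3²⁻] = (α₁ + 2α₂)·DIC
At pH 7.39: [H⁺]/K1 = 10^-1.15 = 0.070795, K2/[H⁺] = 10^-2.14 = 0.0072444
α₁ = 1/(1 + 0.070795 + 0.0072444) = 1/1.0780 = 0.9276; α₂ = α₁·K2/[H⁺] = 0.006720
α₁ + 2α₂ = 0.9411
DIC = CA / (α₁ + 2α₂) = 1.98 / 0.9411 = 2.10 mmol/kg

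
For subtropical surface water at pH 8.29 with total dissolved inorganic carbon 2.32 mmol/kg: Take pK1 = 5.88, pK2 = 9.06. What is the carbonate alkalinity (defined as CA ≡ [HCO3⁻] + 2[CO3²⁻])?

CA = 2.65 mmol/kg

CA = [HCO3⁻] + 2[CO3²⁻] = (α₁ + 2α₂)·DIC
At pH 8.29: [H⁺]/K1 = 10^-2.41 = 0.0038905, K2/[H⁺] = 10^-0.77 = 0.16982
α₁ = 1/(1 + 0.0038905 + 0.16982) = 1/1.1737 = 0.8520; α₂ = α₁·K2/[H⁺] = 0.1447
α₁ + 2α₂ = 1.1414
CA = 1.1414 × 2.32 = 2.65 mmol/kg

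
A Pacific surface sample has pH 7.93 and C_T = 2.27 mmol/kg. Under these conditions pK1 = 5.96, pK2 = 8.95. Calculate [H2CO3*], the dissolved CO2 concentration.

α₀ = 1 / (1 + K1/[H⁺] + K1K2/[H⁺]²) = 1 / (1 + 10^+1.97 + 10^+0.95)
   = 1 / (1 + 93.325 + 8.9125) = 1/103.24 = 0.009686
[CO2*] = α₀ × DIC = 0.009686 × 2.27 = 0.0220 mmol/kg

[CO2*] = 0.0220 mmol/kg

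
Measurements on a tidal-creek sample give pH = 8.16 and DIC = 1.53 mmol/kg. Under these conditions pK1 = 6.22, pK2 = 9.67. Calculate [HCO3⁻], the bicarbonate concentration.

α₁ = 1 / (1 + [H⁺]/K1 + K2/[H⁺]) = 1 / (1 + 10^-1.94 + 10^-1.51)
   = 1 / (1 + 0.011482 + 0.030903) = 1/1.0424 = 0.9593
[HCO3⁻] = α₁ × DIC = 0.9593 × 1.53 = 1.47 mmol/kg

[HCO3⁻] = 1.47 mmol/kg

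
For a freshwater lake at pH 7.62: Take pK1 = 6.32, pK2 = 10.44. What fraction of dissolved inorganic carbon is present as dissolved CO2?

α₀ = 1 / (1 + K1/[H⁺] + K1K2/[H⁺]²) = 1 / (1 + 10^+1.30 + 10^-1.52)
   = 1 / (1 + 19.953 + 0.030200) = 1/20.983 = 0.04766

α₀ = 0.0477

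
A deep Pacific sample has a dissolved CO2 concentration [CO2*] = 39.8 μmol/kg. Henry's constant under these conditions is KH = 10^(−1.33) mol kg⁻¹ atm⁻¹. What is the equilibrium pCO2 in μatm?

pCO2 = 851 μatm

KH = 10^(−1.33) = 4.677×10^-2 mol kg⁻¹ atm⁻¹
pCO2 = [CO2*]/KH = 39.8×10^-6 / 4.677×10^-2 = 8.51×10^-4 atm = 851 μatm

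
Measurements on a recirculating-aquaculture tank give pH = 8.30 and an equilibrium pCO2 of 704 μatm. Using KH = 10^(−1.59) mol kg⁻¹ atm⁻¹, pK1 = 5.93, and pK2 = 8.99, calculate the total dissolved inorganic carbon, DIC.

[CO2*] = KH · pCO2 = 10^(−1.59) × 704×10^-6 = 1.810×10^-5 mol/kg
α₀ = 1/(1 + K1/[H⁺] + K1K2/[H⁺]²) = 1/(1 + 10^+2.37 + 10^+1.68) = 0.003530
DIC = [CO2*]/α₀ = 1.810×10^-5 / 0.003530 = 5.13 mmol/kg

DIC = 5.13 mmol/kg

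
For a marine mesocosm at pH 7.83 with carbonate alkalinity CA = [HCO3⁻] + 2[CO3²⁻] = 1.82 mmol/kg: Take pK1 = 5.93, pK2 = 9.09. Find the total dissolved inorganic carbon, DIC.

CA = [HCO3⁻] + 2[CO3²⁻] = (α₁ + 2α₂)·DIC
At pH 7.83: [H⁺]/K1 = 10^-1.90 = 0.012589, K2/[H⁺] = 10^-1.26 = 0.054954
α₁ = 1/(1 + 0.012589 + 0.054954) = 1/1.0675 = 0.9367; α₂ = α₁·K2/[H⁺] = 0.05148
α₁ + 2α₂ = 1.0397
DIC = CA / (α₁ + 2α₂) = 1.82 / 1.0397 = 1.75 mmol/kg

DIC = 1.75 mmol/kg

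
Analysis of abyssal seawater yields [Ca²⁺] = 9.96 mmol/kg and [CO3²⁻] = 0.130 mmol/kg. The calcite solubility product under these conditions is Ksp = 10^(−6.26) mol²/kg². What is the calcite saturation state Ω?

Ksp = 10^(−6.26) = 5.495×10^-7
Ω = [Ca²⁺][CO3²⁻]/Ksp = (9.96×10^-3)(0.130×10^-3) / 5.495×10^-7 = 2.36

Ω = 2.36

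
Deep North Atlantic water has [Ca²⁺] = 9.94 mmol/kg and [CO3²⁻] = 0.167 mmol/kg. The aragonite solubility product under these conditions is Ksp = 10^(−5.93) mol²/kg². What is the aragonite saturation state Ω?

Ksp = 10^(−5.93) = 1.175×10^-6
Ω = [Ca²⁺][CO3²⁻]/Ksp = (9.94×10^-3)(0.167×10^-3) / 1.175×10^-6 = 1.41

Ω = 1.41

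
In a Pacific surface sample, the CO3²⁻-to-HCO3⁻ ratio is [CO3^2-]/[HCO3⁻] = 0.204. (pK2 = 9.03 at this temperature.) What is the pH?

From K2 = [H⁺][CO3^2-]/[HCO3⁻]:  pH = pK2 + log₁₀([CO3^2-]/[HCO3⁻])
log₁₀(0.204) = -0.690
pH = 9.03 + (-0.690) = 8.34

pH = 8.34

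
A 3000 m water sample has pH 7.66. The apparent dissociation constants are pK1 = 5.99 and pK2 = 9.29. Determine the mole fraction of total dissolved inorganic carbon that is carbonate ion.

α₂ = 0.0224

α₂ = 1 / (1 + [H⁺]/K2 + [H⁺]²/(K1K2)) = 1 / (1 + 10^+1.63 + 10^-0.04)
   = 1 / (1 + 42.658 + 0.91201) = 1/44.570 = 0.02244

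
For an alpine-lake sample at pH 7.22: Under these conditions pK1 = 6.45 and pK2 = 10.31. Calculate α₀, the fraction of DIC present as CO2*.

α₀ = 0.145

α₀ = 1 / (1 + K1/[H⁺] + K1K2/[H⁺]²) = 1 / (1 + 10^+0.77 + 10^-2.32)
   = 1 / (1 + 5.8884 + 0.0047863) = 1/6.8932 = 0.1451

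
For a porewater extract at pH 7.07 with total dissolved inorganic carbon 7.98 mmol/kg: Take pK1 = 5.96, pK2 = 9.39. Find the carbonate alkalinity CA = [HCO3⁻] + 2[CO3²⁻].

CA = 7.44 mmol/kg

CA = [HCO3⁻] + 2[CO3²⁻] = (α₁ + 2α₂)·DIC
At pH 7.07: [H⁺]/K1 = 10^-1.11 = 0.077625, K2/[H⁺] = 10^-2.32 = 0.0047863
α₁ = 1/(1 + 0.077625 + 0.0047863) = 1/1.0824 = 0.9239; α₂ = α₁·K2/[H⁺] = 0.004422
α₁ + 2α₂ = 0.9327
CA = 0.9327 × 7.98 = 7.44 mmol/kg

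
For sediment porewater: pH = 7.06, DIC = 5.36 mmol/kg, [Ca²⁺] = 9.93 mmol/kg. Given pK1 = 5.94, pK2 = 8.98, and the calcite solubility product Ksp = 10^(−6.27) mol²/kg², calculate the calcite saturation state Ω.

α₂ = 1 / (1 + [H⁺]/K2 + [H⁺]²/(K1K2)) = 1 / (1 + 10^+1.92 + 10^+0.80)
   = 1 / (1 + 83.176 + 6.3096) = 1/90.486 = 0.01105
[CO3²⁻] = α₂ × DIC = 0.01105 × 5.36 = 0.05924 mmol/kg
Ksp = 10^(−6.27) = 5.370×10^-7
Ω = [Ca²⁺][CO3²⁻]/Ksp = (9.93×10^-3)(5.924×10^-5) / 5.370×10^-7 = 1.10

Ω = 1.10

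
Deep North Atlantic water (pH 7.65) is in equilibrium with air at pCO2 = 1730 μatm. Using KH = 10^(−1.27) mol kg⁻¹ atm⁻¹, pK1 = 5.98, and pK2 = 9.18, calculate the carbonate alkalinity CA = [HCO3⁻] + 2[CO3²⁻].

CA = 4.60 mmol/kg

[CO2*] = KH · pCO2 = 10^(−1.27) × 1730×10^-6 = 9.291×10^-5 mol/kg
α₀ = 1/(1 + K1/[H⁺] + K1K2/[H⁺]²) = 1/(1 + 10^+1.67 + 10^+0.14) = 0.02034
DIC = [CO2*]/α₀ = 9.291×10^-5 / 0.02034 = 4.567 mmol/kg
CA = (α₁ + 2α₂)·DIC = (0.9516 + 2×0.02808) × 4.567 = 4.60 mmol/kg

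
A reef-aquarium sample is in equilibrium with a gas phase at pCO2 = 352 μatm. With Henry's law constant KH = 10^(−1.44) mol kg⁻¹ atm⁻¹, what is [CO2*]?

KH = 10^(−1.44) = 3.631×10^-2 mol kg⁻¹ atm⁻¹
[CO2*] = KH · pCO2 = 3.631×10^-2 × 352×10^-6 atm = 1.28×10^-5 mol/kg

[CO2*] = 12.8 μmol/kg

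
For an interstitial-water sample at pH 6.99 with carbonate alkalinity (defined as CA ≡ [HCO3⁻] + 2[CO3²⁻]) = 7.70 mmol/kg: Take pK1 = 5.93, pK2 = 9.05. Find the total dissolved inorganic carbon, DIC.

CA = [HCO3⁻] + 2[CO3²⁻] = (α₁ + 2α₂)·DIC
At pH 6.99: [H⁺]/K1 = 10^-1.06 = 0.087096, K2/[H⁺] = 10^-2.06 = 0.0087096
α₁ = 1/(1 + 0.087096 + 0.0087096) = 1/1.0958 = 0.9126; α₂ = α₁·K2/[H⁺] = 0.007948
α₁ + 2α₂ = 0.9285
DIC = CA / (α₁ + 2α₂) = 7.70 / 0.9285 = 8.29 mmol/kg

DIC = 8.29 mmol/kg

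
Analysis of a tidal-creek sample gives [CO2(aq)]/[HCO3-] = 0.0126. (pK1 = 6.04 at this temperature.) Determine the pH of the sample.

From K1 = [H⁺][HCO3-]/[CO2(aq)]:  pH = pK1 − log₁₀([CO2(aq)]/[HCO3-])
log₁₀(0.0126) = -1.900
pH = 6.04 − (-1.900) = 7.94

pH = 7.94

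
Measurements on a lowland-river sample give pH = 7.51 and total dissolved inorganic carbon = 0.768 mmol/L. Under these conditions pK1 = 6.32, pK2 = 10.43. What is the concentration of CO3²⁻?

[CO3²⁻] = 0.866 μmol/L

α₂ = 1 / (1 + [H⁺]/K2 + [H⁺]²/(K1K2)) = 1 / (1 + 10^+2.92 + 10^+1.73)
   = 1 / (1 + 831.76 + 53.703) = 1/886.47 = 0.001128
[CO3²⁻] = α₂ × DIC = 0.001128 × 0.768 = 0.000866 mmol/L = 0.866 μmol/L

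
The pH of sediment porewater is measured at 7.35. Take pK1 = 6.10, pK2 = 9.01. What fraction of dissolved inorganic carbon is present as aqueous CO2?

α₀ = 0.0522

α₀ = 1 / (1 + K1/[H⁺] + K1K2/[H⁺]²) = 1 / (1 + 10^+1.25 + 10^-0.41)
   = 1 / (1 + 17.783 + 0.38905) = 1/19.172 = 0.05216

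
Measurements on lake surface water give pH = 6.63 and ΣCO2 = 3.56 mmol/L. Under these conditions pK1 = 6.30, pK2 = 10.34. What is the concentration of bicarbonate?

[HCO3⁻] = 2.43 mmol/L

α₁ = 1 / (1 + [H⁺]/K1 + K2/[H⁺]) = 1 / (1 + 10^-0.33 + 10^-3.71)
   = 1 / (1 + 0.46774 + 0.00019498) = 1/1.4679 = 0.6812
[HCO3⁻] = α₁ × DIC = 0.6812 × 3.56 = 2.43 mmol/L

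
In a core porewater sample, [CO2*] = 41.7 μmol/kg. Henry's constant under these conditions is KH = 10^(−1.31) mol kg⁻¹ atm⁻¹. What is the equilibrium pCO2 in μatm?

pCO2 = 851 μatm

KH = 10^(−1.31) = 4.898×10^-2 mol kg⁻¹ atm⁻¹
pCO2 = [CO2*]/KH = 41.7×10^-6 / 4.898×10^-2 = 8.51×10^-4 atm = 851 μatm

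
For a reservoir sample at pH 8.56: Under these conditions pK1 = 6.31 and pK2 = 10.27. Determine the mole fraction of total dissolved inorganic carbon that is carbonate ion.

α₂ = 1 / (1 + [H⁺]/K2 + [H⁺]²/(K1K2)) = 1 / (1 + 10^+1.71 + 10^-0.54)
   = 1 / (1 + 51.286 + 0.28840) = 1/52.575 = 0.01902

α₂ = 0.0190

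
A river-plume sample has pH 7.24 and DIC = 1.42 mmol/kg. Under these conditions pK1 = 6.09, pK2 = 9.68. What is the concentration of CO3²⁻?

α₂ = 1 / (1 + [H⁺]/K2 + [H⁺]²/(K1K2)) = 1 / (1 + 10^+2.44 + 10^+1.29)
   = 1 / (1 + 275.42 + 19.498) = 1/295.92 = 0.003379
[CO3²⁻] = α₂ × DIC = 0.003379 × 1.42 = 0.00480 mmol/kg = 4.80 μmol/kg

[CO3²⁻] = 4.80 μmol/kg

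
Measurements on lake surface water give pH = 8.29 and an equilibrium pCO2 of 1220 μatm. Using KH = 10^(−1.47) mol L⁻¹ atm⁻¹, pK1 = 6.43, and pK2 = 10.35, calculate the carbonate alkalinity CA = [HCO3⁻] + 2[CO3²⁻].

CA = 3.05 mmol/L

[CO2*] = KH · pCO2 = 10^(−1.47) × 1220×10^-6 = 4.134×10^-5 mol/L
α₀ = 1/(1 + K1/[H⁺] + K1K2/[H⁺]²) = 1/(1 + 10^+1.86 + 10^-0.20) = 0.01350
DIC = [CO2*]/α₀ = 4.134×10^-5 / 0.01350 = 3.062 mmol/L
CA = (α₁ + 2α₂)·DIC = (0.9780 + 2×0.008518) × 3.062 = 3.05 mmol/L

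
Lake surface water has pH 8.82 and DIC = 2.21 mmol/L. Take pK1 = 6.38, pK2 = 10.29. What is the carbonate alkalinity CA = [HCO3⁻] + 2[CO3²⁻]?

CA = 2.27 mmol/L

CA = [HCO3⁻] + 2[CO3²⁻] = (α₁ + 2α₂)·DIC
At pH 8.82: [H⁺]/K1 = 10^-2.44 = 0.0036308, K2/[H⁺] = 10^-1.47 = 0.033884
α₁ = 1/(1 + 0.0036308 + 0.033884) = 1/1.0375 = 0.9638; α₂ = α₁·K2/[H⁺] = 0.03266
α₁ + 2α₂ = 1.0292
CA = 1.0292 × 2.21 = 2.27 mmol/L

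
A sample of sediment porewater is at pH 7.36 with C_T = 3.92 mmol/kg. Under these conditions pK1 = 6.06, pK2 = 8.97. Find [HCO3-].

α₁ = 1 / (1 + [H⁺]/K1 + K2/[H⁺]) = 1 / (1 + 10^-1.30 + 10^-1.61)
   = 1 / (1 + 0.050119 + 0.024547) = 1/1.0747 = 0.9305
[HCO3⁻] = α₁ × DIC = 0.9305 × 3.92 = 3.65 mmol/kg

[HCO3⁻] = 3.65 mmol/kg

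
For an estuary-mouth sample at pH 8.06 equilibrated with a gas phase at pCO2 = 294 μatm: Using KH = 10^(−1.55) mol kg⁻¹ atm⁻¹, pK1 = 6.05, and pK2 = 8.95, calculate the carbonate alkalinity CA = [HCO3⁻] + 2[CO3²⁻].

CA = 1.07 mmol/kg

[CO2*] = KH · pCO2 = 10^(−1.55) × 294×10^-6 = 8.286×10^-6 mol/kg
α₀ = 1/(1 + K1/[H⁺] + K1K2/[H⁺]²) = 1/(1 + 10^+2.01 + 10^+1.12) = 0.008583
DIC = [CO2*]/α₀ = 8.286×10^-6 / 0.008583 = 0.9654 mmol/kg
CA = (α₁ + 2α₂)·DIC = (0.8783 + 2×0.1131) × 0.9654 = 1.07 mmol/kg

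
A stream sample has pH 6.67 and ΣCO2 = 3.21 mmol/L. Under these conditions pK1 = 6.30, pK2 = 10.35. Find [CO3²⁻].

[CO3²⁻] = 0.470 μmol/L

α₂ = 1 / (1 + [H⁺]/K2 + [H⁺]²/(K1K2)) = 1 / (1 + 10^+3.68 + 10^+3.31)
   = 1 / (1 + 4786.3 + 2041.7) = 1/6829.0 = 0.0001464
[CO3²⁻] = α₂ × DIC = 0.0001464 × 3.21 = 0.000470 mmol/L = 0.470 μmol/L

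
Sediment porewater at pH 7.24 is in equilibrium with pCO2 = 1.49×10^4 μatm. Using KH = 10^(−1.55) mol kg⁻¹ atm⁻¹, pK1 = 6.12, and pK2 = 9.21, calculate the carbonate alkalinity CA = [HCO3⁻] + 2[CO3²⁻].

CA = 5.65 mmol/kg

[CO2*] = KH · pCO2 = 10^(−1.55) × 1.49×10^4×10^-6 = 4.199×10^-4 mol/kg
α₀ = 1/(1 + K1/[H⁺] + K1K2/[H⁺]²) = 1/(1 + 10^+1.12 + 10^-0.85) = 0.06981
DIC = [CO2*]/α₀ = 4.199×10^-4 / 0.06981 = 6.015 mmol/kg
CA = (α₁ + 2α₂)·DIC = (0.9203 + 2×0.009861) × 6.015 = 5.65 mmol/kg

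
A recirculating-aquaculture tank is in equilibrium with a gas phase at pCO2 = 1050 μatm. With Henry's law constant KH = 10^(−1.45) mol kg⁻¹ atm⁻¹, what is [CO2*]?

[CO2*] = 37.3 μmol/kg

KH = 10^(−1.45) = 3.548×10^-2 mol kg⁻¹ atm⁻¹
[CO2*] = KH · pCO2 = 3.548×10^-2 × 1050×10^-6 atm = 3.73×10^-5 mol/kg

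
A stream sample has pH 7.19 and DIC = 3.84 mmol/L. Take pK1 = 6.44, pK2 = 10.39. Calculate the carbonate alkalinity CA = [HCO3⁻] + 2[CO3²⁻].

CA = [HCO3⁻] + 2[CO3²⁻] = (α₁ + 2α₂)·DIC
At pH 7.19: [H⁺]/K1 = 10^-0.75 = 0.17783, K2/[H⁺] = 10^-3.20 = 0.00063096
α₁ = 1/(1 + 0.17783 + 0.00063096) = 1/1.1785 = 0.8486; α₂ = α₁·K2/[H⁺] = 0.0005354
α₁ + 2α₂ = 0.8496
CA = 0.8496 × 3.84 = 3.26 mmol/L

CA = 3.26 mmol/L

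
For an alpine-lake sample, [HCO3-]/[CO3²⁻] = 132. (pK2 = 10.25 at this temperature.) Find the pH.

From K2 = [H⁺][CO3²⁻]/[HCO3-]:  pH = pK2 − log₁₀([HCO3-]/[CO3²⁻])
log₁₀(132) = +2.121
pH = 10.25 − (+2.121) = 8.13

pH = 8.13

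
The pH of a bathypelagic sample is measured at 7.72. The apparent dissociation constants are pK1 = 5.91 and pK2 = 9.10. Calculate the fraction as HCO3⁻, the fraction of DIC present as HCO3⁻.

α₁ = 0.946

α₁ = 1 / (1 + [H⁺]/K1 + K2/[H⁺]) = 1 / (1 + 10^-1.81 + 10^-1.38)
   = 1 / (1 + 0.015488 + 0.041687) = 1/1.0572 = 0.9459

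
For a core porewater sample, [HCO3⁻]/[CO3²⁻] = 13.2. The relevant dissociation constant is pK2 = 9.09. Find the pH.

From K2 = [H⁺][CO3²⁻]/[HCO3⁻]:  pH = pK2 − log₁₀([HCO3⁻]/[CO3²⁻])
log₁₀(13.2) = +1.121
pH = 9.09 − (+1.121) = 7.97

pH = 7.97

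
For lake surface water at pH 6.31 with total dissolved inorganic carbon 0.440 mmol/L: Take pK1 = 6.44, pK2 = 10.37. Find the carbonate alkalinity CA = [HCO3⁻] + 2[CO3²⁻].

CA = 0.187 mmol/L

CA = [HCO3⁻] + 2[CO3²⁻] = (α₁ + 2α₂)·DIC
At pH 6.31: [H⁺]/K1 = 10^0.13 = 1.3490, K2/[H⁺] = 10^-4.06 = 8.7096×10^-5
α₁ = 1/(1 + 1.3490 + 8.7096×10^-5) = 1/2.3490 = 0.4257; α₂ = α₁·K2/[H⁺] = 3.708×10^-5
α₁ + 2α₂ = 0.4258
CA = 0.4258 × 0.440 = 0.187 mmol/L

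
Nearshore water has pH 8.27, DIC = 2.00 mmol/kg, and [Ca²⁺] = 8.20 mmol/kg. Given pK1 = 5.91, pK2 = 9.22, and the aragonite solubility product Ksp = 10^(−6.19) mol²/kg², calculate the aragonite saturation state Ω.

α₂ = 1 / (1 + [H⁺]/K2 + [H⁺]²/(K1K2)) = 1 / (1 + 10^+0.95 + 10^-1.41)
   = 1 / (1 + 8.9125 + 0.038905) = 1/9.9514 = 0.1005
[CO3²⁻] = α₂ × DIC = 0.1005 × 2.00 = 0.2010 mmol/kg
Ksp = 10^(−6.19) = 6.457×10^-7
Ω = [Ca²⁺][CO3²⁻]/Ksp = (8.20×10^-3)(2.010×10^-4) / 6.457×10^-7 = 2.55

Ω = 2.55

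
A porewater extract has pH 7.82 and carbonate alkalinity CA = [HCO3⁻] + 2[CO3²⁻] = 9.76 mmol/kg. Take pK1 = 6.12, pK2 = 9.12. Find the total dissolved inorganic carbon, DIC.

CA = [HCO3⁻] + 2[CO3²⁻] = (α₁ + 2α₂)·DIC
At pH 7.82: [H⁺]/K1 = 10^-1.70 = 0.019953, K2/[H⁺] = 10^-1.30 = 0.050119
α₁ = 1/(1 + 0.019953 + 0.050119) = 1/1.0701 = 0.9345; α₂ = α₁·K2/[H⁺] = 0.04684
α₁ + 2α₂ = 1.0282
DIC = CA / (α₁ + 2α₂) = 9.76 / 1.0282 = 9.49 mmol/kg

DIC = 9.49 mmol/kg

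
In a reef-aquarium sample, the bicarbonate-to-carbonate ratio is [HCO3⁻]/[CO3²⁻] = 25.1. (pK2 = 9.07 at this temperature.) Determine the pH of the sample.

pH = 7.67

From K2 = [H⁺][CO3²⁻]/[HCO3⁻]:  pH = pK2 − log₁₀([HCO3⁻]/[CO3²⁻])
log₁₀(25.1) = +1.400
pH = 9.07 − (+1.400) = 7.67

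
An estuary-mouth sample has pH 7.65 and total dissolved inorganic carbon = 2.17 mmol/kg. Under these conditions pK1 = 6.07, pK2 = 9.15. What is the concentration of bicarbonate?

α₁ = 1 / (1 + [H⁺]/K1 + K2/[H⁺]) = 1 / (1 + 10^-1.58 + 10^-1.50)
   = 1 / (1 + 0.026303 + 0.031623) = 1/1.0579 = 0.9452
[HCO3⁻] = α₁ × DIC = 0.9452 × 2.17 = 2.05 mmol/kg

[HCO3⁻] = 2.05 mmol/kg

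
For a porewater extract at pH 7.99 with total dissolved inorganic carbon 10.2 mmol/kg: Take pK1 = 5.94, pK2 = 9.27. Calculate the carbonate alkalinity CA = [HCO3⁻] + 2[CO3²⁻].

CA = 10.6 mmol/kg

CA = [HCO3⁻] + 2[CO3²⁻] = (α₁ + 2α₂)·DIC
At pH 7.99: [H⁺]/K1 = 10^-2.05 = 0.0089125, K2/[H⁺] = 10^-1.28 = 0.052481
α₁ = 1/(1 + 0.0089125 + 0.052481) = 1/1.0614 = 0.9422; α₂ = α₁·K2/[H⁺] = 0.04945
α₁ + 2α₂ = 1.0410
CA = 1.0410 × 10.2 = 10.6 mmol/kg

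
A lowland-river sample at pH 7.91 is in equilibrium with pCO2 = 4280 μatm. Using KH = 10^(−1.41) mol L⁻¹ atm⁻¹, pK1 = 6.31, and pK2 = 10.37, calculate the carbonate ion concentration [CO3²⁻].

[CO2*] = KH · pCO2 = 10^(−1.41) × 4280×10^-6 = 1.665×10^-4 mol/L
α₀ = 1/(1 + K1/[H⁺] + K1K2/[H⁺]²) = 1/(1 + 10^+1.60 + 10^-0.86) = 0.02442
DIC = [CO2*]/α₀ = 1.665×10^-4 / 0.02442 = 6.818 mmol/L
[CO3²⁻] = α₂·DIC; α₂ = 0.003371, so [CO3²⁻] = 0.003371 × 6.818 = 0.0230 mmol/L

[CO3²⁻] = 0.0230 mmol/L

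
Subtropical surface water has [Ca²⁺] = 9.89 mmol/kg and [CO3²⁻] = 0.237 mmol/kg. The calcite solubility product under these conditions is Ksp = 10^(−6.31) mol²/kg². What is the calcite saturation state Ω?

Ksp = 10^(−6.31) = 4.898×10^-7
Ω = [Ca²⁺][CO3²⁻]/Ksp = (9.89×10^-3)(0.237×10^-3) / 4.898×10^-7 = 4.79

Ω = 4.79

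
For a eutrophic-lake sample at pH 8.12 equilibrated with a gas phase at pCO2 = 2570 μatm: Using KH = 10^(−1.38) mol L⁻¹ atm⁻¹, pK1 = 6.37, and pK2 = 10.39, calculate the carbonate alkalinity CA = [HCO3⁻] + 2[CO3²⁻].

[CO2*] = KH · pCO2 = 10^(−1.38) × 2570×10^-6 = 1.071×10^-4 mol/L
α₀ = 1/(1 + K1/[H⁺] + K1K2/[H⁺]²) = 1/(1 + 10^+1.75 + 10^-0.52) = 0.01738
DIC = [CO2*]/α₀ = 1.071×10^-4 / 0.01738 = 6.164 mmol/L
CA = (α₁ + 2α₂)·DIC = (0.9774 + 2×0.005249) × 6.164 = 6.09 mmol/L

CA = 6.09 mmol/L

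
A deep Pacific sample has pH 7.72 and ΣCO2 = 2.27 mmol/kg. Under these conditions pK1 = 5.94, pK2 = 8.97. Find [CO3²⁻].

[CO3²⁻] = 0.119 mmol/kg

α₂ = 1 / (1 + [H⁺]/K2 + [H⁺]²/(K1K2)) = 1 / (1 + 10^+1.25 + 10^-0.53)
   = 1 / (1 + 17.783 + 0.29512) = 1/19.078 = 0.05242
[CO3²⁻] = α₂ × DIC = 0.05242 × 2.27 = 0.119 mmol/kg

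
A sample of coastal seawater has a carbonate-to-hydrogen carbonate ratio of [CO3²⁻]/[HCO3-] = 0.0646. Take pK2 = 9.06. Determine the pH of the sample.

pH = 7.87

From K2 = [H⁺][CO3²⁻]/[HCO3-]:  pH = pK2 + log₁₀([CO3²⁻]/[HCO3-])
log₁₀(0.0646) = -1.190
pH = 9.06 + (-1.190) = 7.87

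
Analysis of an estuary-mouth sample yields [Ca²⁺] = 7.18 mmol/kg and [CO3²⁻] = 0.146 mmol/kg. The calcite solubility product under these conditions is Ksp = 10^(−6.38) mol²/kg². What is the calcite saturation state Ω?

Ω = 2.51

Ksp = 10^(−6.38) = 4.169×10^-7
Ω = [Ca²⁺][CO3²⁻]/Ksp = (7.18×10^-3)(0.146×10^-3) / 4.169×10^-7 = 2.51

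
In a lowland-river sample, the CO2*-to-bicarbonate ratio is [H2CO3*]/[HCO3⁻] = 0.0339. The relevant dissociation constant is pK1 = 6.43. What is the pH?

From K1 = [H⁺][HCO3⁻]/[H2CO3*]:  pH = pK1 − log₁₀([H2CO3*]/[HCO3⁻])
log₁₀(0.0339) = -1.470
pH = 6.43 − (-1.470) = 7.90

pH = 7.90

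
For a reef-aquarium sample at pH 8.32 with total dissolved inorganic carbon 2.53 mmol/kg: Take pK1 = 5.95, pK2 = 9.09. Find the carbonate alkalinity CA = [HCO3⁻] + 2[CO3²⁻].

CA = [HCO3⁻] + 2[CO3²⁻] = (α₁ + 2α₂)·DIC
At pH 8.32: [H⁺]/K1 = 10^-2.37 = 0.0042658, K2/[H⁺] = 10^-0.77 = 0.16982
α₁ = 1/(1 + 0.0042658 + 0.16982) = 1/1.1741 = 0.8517; α₂ = α₁·K2/[H⁺] = 0.1446
α₁ + 2α₂ = 1.1410
CA = 1.1410 × 2.53 = 2.89 mmol/kg

CA = 2.89 mmol/kg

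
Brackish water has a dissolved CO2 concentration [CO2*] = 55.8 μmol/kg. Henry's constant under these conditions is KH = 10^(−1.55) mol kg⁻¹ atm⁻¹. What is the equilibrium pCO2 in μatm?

pCO2 = 1980 μatm

KH = 10^(−1.55) = 2.818×10^-2 mol kg⁻¹ atm⁻¹
pCO2 = [CO2*]/KH = 55.8×10^-6 / 2.818×10^-2 = 1.98×10^-3 atm = 1980 μatm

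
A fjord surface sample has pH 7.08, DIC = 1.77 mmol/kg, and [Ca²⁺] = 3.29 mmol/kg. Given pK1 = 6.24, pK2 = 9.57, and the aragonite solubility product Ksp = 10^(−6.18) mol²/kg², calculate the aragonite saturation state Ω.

Ω = 0.0248

α₂ = 1 / (1 + [H⁺]/K2 + [H⁺]²/(K1K2)) = 1 / (1 + 10^+2.49 + 10^+1.65)
   = 1 / (1 + 309.03 + 44.668) = 1/354.70 = 0.002819
[CO3²⁻] = α₂ × DIC = 0.002819 × 1.77 = 0.004990 mmol/kg = 4.990 μmol/kg
Ksp = 10^(−6.18) = 6.607×10^-7
Ω = [Ca²⁺][CO3²⁻]/Ksp = (3.29×10^-3)(4.990×10^-6) / 6.607×10^-7 = 0.0248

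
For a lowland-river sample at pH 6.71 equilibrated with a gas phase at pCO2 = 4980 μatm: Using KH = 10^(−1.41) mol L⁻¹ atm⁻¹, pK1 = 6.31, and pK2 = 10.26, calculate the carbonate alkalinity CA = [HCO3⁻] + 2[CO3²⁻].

CA = 0.487 mmol/L

[CO2*] = KH · pCO2 = 10^(−1.41) × 4980×10^-6 = 1.937×10^-4 mol/L
α₀ = 1/(1 + K1/[H⁺] + K1K2/[H⁺]²) = 1/(1 + 10^+0.40 + 10^-3.15) = 0.2847
DIC = [CO2*]/α₀ = 1.937×10^-4 / 0.2847 = 0.6805 mmol/L
CA = (α₁ + 2α₂)·DIC = (0.7151 + 2×0.0002015) × 0.6805 = 0.487 mmol/L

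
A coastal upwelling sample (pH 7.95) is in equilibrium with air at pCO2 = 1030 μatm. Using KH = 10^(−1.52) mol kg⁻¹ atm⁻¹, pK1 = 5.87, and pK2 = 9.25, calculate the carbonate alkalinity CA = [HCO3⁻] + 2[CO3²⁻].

[CO2*] = KH · pCO2 = 10^(−1.52) × 1030×10^-6 = 3.111×10^-5 mol/kg
α₀ = 1/(1 + K1/[H⁺] + K1K2/[H⁺]²) = 1/(1 + 10^+2.08 + 10^+0.78) = 0.007858
DIC = [CO2*]/α₀ = 3.111×10^-5 / 0.007858 = 3.958 mmol/kg
CA = (α₁ + 2α₂)·DIC = (0.9448 + 2×0.04735) × 3.958 = 4.11 mmol/kg

CA = 4.11 mmol/kg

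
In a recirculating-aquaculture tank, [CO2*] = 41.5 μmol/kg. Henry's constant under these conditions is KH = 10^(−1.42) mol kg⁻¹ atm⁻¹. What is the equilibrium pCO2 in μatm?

pCO2 = 1090 μatm

KH = 10^(−1.42) = 3.802×10^-2 mol kg⁻¹ atm⁻¹
pCO2 = [CO2*]/KH = 41.5×10^-6 / 3.802×10^-2 = 1.09×10^-3 atm = 1090 μatm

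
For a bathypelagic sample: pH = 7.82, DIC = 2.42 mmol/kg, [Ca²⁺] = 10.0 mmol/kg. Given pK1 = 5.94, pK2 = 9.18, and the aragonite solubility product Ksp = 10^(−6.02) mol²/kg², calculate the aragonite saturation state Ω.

Ω = 1.05

α₂ = 1 / (1 + [H⁺]/K2 + [H⁺]²/(K1K2)) = 1 / (1 + 10^+1.36 + 10^-0.52)
   = 1 / (1 + 22.909 + 0.30200) = 1/24.211 = 0.04130
[CO3²⁻] = α₂ × DIC = 0.04130 × 2.42 = 0.09996 mmol/kg
Ksp = 10^(−6.02) = 9.550×10^-7
Ω = [Ca²⁺][CO3²⁻]/Ksp = (10.0×10^-3)(9.996×10^-5) / 9.550×10^-7 = 1.05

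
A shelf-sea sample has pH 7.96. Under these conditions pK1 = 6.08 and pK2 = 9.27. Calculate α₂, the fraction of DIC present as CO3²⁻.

α₂ = 0.0461

α₂ = 1 / (1 + [H⁺]/K2 + [H⁺]²/(K1K2)) = 1 / (1 + 10^+1.31 + 10^-0.57)
   = 1 / (1 + 20.417 + 0.26915) = 1/21.687 = 0.04611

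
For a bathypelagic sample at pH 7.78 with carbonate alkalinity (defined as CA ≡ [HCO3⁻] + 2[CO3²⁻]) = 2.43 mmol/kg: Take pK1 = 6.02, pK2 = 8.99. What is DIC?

CA = [HCO3⁻] + 2[CO3²⁻] = (α₁ + 2α₂)·DIC
At pH 7.78: [H⁺]/K1 = 10^-1.76 = 0.017378, K2/[H⁺] = 10^-1.21 = 0.061660
α₁ = 1/(1 + 0.017378 + 0.061660) = 1/1.0790 = 0.9268; α₂ = α₁·K2/[H⁺] = 0.05714
α₁ + 2α₂ = 1.0410
DIC = CA / (α₁ + 2α₂) = 2.43 / 1.0410 = 2.33 mmol/kg

DIC = 2.33 mmol/kg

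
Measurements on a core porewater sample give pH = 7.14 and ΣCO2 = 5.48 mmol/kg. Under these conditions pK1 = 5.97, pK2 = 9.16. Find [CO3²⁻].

α₂ = 1 / (1 + [H⁺]/K2 + [H⁺]²/(K1K2)) = 1 / (1 + 10^+2.02 + 10^+0.85)
   = 1 / (1 + 104.71 + 7.0795) = 1/112.79 = 0.008866
[CO3²⁻] = α₂ × DIC = 0.008866 × 5.48 = 0.0486 mmol/kg

[CO3²⁻] = 0.0486 mmol/kg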